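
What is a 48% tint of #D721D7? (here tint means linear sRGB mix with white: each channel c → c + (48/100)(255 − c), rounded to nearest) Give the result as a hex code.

#D721D7 is rgb(215, 33, 215).
Per channel, c → c + 0.48(255 − c):
  R: 215 + 19.2 = 234.2 → 234
  G: 33 + 0.48×(255−33) = 33 + 106.56 = 139.56 → 140
  B: 215 + 0.48×(255−215) = 215 + 19.2 = 234.2 → 234
rgb(234, 140, 234) = #EA8CEA.

#EA8CEA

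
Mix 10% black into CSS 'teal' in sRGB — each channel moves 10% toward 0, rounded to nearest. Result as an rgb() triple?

CSS teal is rgb(0, 128, 128).
Per channel, c → c + 0.1(0 − c):
  R: 0 + 0.1×(0−0) = 0 + 0 = 0 → 0
  G: 128 − 12.8 = 115.2 → 115
  B: 128 + 0.1×(0−128) = 128 − 12.8 = 115.2 → 115

rgb(0, 115, 115)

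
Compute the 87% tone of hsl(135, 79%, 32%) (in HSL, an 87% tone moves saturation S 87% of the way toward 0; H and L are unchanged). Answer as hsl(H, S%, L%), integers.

hsl(135, 10%, 32%)

S moves 87% from 79 toward 0: 79 − 68.73 = 10.27 → 10.
H and L are unchanged.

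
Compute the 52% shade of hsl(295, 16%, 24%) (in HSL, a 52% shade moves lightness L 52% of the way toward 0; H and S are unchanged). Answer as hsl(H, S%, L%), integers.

L moves 52% from 24 toward 0: 24 − 12.48 = 11.52 → 12.
H and S are unchanged.

hsl(295, 16%, 12%)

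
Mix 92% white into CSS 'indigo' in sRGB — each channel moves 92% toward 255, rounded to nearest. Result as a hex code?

CSS indigo is rgb(75, 0, 130).
Per channel, c → c + 0.92(255 − c):
  R: 75 + 0.92×(255−75) = 75 + 165.6 = 240.6 → 241
  G: 0 + 0.92×(255−0) = 0 + 234.6 = 234.6 → 235
  B: 130 + 115 = 245 → 245
rgb(241, 235, 245) = #f1ebf5.

#f1ebf5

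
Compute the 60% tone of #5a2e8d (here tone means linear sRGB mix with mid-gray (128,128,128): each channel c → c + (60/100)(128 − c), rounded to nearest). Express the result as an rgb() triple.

#5a2e8d is rgb(90, 46, 141).
Lerp each channel 60% toward 128:
  R: 90 + 22.8 = 112.8 → 113
  G: 46 + 49.2 = 95.2 → 95
  B: 141 + 0.6×(128−141) = 141 − 7.8 = 133.2 → 133

rgb(113, 95, 133)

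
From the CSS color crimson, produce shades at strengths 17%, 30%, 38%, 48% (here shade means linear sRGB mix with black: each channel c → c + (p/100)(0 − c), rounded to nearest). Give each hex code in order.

CSS crimson is rgb(220, 20, 60).
17%: (220 − 37.4 = 182.6→183, 20 − 3.4 = 16.6→17, 60 − 10.2 = 49.8→50) → #b71132
30%: (220 − 66 = 154→154, 20 − 6 = 14→14, 60 − 18 = 42→42) → #9a0e2a
38%: (220 − 83.6 = 136.4→136, 20 − 7.6 = 12.4→12, 60 − 22.8 = 37.2→37) → #880c25
48%: (220 − 105.6 = 114.4→114, 20 − 9.6 = 10.4→10, 60 − 28.8 = 31.2→31) → #720a1f

#b71132, #9a0e2a, #880c25, #720a1f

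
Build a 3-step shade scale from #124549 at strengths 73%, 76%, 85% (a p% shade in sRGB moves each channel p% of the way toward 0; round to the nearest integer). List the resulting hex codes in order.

#051314, #041112, #030A0B

#124549 is rgb(18, 69, 73).
73%: (18 − 13.14 = 4.86→5, 69 − 50.37 = 18.63→19, 73 − 53.29 = 19.71→20) → #051314
76%: (18 − 13.68 = 4.32→4, 69 − 52.44 = 16.56→17, 73 − 55.48 = 17.52→18) → #041112
85%: (18 − 15.3 = 2.7→3, 69 − 58.65 = 10.35→10, 73 − 62.05 = 10.95→11) → #030A0B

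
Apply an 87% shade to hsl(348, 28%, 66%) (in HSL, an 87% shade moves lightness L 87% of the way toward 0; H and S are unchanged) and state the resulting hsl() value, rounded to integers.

hsl(348, 28%, 9%)

L moves 87% from 66 toward 0: 66 − 57.42 = 8.58 → 9.
H and S are unchanged.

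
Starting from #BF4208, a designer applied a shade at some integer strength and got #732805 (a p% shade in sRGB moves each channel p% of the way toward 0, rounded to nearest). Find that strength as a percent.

#BF4208 is rgb(191, 66, 8); #732805 is rgb(115, 40, 5).
On the R channel (widest range): 115 ≈ 191 + (p/100)(0 − 191), so p ≈ 100×(115 − 191)/(0 − 191) = -7600/-191 = 39.79.
p = 40 reproduces all three channels after rounding.

40%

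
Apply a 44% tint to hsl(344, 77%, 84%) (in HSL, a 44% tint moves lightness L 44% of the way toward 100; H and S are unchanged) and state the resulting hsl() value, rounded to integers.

L moves 44% from 84 toward 100: 84 + 7.04 = 91.04 → 91.
H and S are unchanged.

hsl(344, 77%, 91%)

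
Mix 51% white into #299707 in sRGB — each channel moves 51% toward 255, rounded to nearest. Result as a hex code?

#299707 is rgb(41, 151, 7).
Per channel, c → c + 0.51(255 − c):
  R: 41 + 109.14 = 150.14 → 150
  G: 151 + 53.04 = 204.04 → 204
  B: 7 + 0.51×(255−7) = 7 + 126.48 = 133.48 → 133
rgb(150, 204, 133) = #96CC85.

#96CC85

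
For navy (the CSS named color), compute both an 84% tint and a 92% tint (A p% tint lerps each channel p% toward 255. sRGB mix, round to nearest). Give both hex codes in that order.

CSS navy is rgb(0, 0, 128).
84% tint:
  R: 0 + 0.84×(255−0) = 0 + 214.2 = 214.2 → 214
  G: 0 + 214.2 = 214.2 → 214
  B: 128 + 106.68 = 234.68 → 235
  → #D6D6EB
92% tint:
  R: 0 + 0.92×(255−0) = 0 + 234.6 = 234.6 → 235
  G: 0 + 0.92×(255−0) = 0 + 234.6 = 234.6 → 235
  B: 128 + 116.84 = 244.84 → 245
  → #EBEBF5

#D6D6EB, #EBEBF5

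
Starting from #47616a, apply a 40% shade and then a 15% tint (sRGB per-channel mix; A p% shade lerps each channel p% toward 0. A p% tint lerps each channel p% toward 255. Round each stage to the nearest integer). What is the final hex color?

#4b585d

#47616a is rgb(71, 97, 106).
A 40% shade moves each channel 40% toward 0:
  R: 71 + 0.4×(0−71) = 71 − 28.4 = 42.6 → 43
  G: 97 − 38.8 = 58.2 → 58
  B: 106 + 0.4×(0−106) = 106 − 42.4 = 63.6 → 64
After the shade: rgb(43, 58, 64) = #2b3a40.
Per channel, c → c + 0.15(255 − c):
  R: 43 + 0.15×(255−43) = 43 + 31.8 = 74.8 → 75
  G: 58 + 29.55 = 87.55 → 88
  B: 64 + 0.15×(255−64) = 64 + 28.65 = 92.65 → 93
rgb(75, 88, 93) = #4b585d.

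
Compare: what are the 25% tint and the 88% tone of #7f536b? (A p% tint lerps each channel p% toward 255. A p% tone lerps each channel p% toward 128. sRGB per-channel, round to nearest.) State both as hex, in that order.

#9f7e90, #807b7d

#7f536b is rgb(127, 83, 107).
25% tint:
  R: 127 + 32 = 159 → 159
  G: 83 + 43 = 126 → 126
  B: 107 + 37 = 144 → 144
  → #9f7e90
88% tone:
  R: 127 + 0.88×(128−127) = 127 + 0.88 = 127.88 → 128
  G: 83 + 39.6 = 122.6 → 123
  B: 107 + 18.48 = 125.48 → 125
  → #807b7d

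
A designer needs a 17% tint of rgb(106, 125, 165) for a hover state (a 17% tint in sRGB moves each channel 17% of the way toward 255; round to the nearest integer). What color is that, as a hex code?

#8393B4

A 17% tint moves each channel 17% toward 255:
  R: 106 + 0.17×(255−106) = 106 + 25.33 = 131.33 → 131
  G: 125 + 22.1 = 147.1 → 147
  B: 165 + 0.17×(255−165) = 165 + 15.3 = 180.3 → 180
rgb(131, 147, 180) = #8393B4.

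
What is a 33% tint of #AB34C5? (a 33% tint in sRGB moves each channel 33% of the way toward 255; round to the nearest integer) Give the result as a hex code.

#AB34C5 is rgb(171, 52, 197).
Lerp each channel 33% toward 255:
  R: 171 + 0.33×(255−171) = 171 + 27.72 = 198.72 → 199
  G: 52 + 0.33×(255−52) = 52 + 66.99 = 118.99 → 119
  B: 197 + 0.33×(255−197) = 197 + 19.14 = 216.14 → 216
rgb(199, 119, 216) = #C777D8.

#C777D8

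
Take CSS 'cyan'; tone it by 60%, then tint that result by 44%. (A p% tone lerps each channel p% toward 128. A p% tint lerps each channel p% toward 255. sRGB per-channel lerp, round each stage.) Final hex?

#9bd4d4

CSS cyan is rgb(0, 255, 255).
A 60% tone moves each channel 60% toward 128:
  R: 0 + 76.8 = 76.8 → 77
  G: 255 + 0.6×(128−255) = 255 − 76.2 = 178.8 → 179
  B: 255 + 0.6×(128−255) = 255 − 76.2 = 178.8 → 179
After the tone: rgb(77, 179, 179) = #4db3b3.
Lerp each channel 44% toward 255:
  R: 77 + 78.32 = 155.32 → 155
  G: 179 + 0.44×(255−179) = 179 + 33.44 = 212.44 → 212
  B: 179 + 0.44×(255−179) = 179 + 33.44 = 212.44 → 212
rgb(155, 212, 212) = #9bd4d4.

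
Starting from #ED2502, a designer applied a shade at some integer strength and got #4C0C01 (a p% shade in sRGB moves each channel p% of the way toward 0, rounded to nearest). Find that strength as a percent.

#ED2502 is rgb(237, 37, 2); #4C0C01 is rgb(76, 12, 1).
On the R channel (widest range): 76 ≈ 237 + (p/100)(0 − 237), so p ≈ 100×(76 − 237)/(0 − 237) = -16100/-237 = 67.93.
p = 68 reproduces all three channels after rounding.

68%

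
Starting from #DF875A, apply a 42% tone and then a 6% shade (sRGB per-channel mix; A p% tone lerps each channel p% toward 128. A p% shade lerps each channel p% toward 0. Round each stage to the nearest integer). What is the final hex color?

#DF875A is rgb(223, 135, 90).
Lerp each channel 42% toward 128:
  R: 223 + 0.42×(128−223) = 223 − 39.9 = 183.1 → 183
  G: 135 − 2.94 = 132.06 → 132
  B: 90 + 15.96 = 105.96 → 106
After the tone: rgb(183, 132, 106) = #B7846A.
Lerp each channel 6% toward 0:
  R: 183 − 10.98 = 172.02 → 172
  G: 132 + 0.06×(0−132) = 132 − 7.92 = 124.08 → 124
  B: 106 + 0.06×(0−106) = 106 − 6.36 = 99.64 → 100
rgb(172, 124, 100) = #AC7C64.

#AC7C64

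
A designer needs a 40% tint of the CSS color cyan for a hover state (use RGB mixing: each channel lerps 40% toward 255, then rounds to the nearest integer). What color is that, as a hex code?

#66FFFF

CSS cyan is rgb(0, 255, 255).
Per channel, c → c + 0.4(255 − c):
  R: 0 + 102 = 102 → 102
  G: 255 + 0 = 255 → 255
  B: 255 + 0.4×(255−255) = 255 + 0 = 255 → 255
rgb(102, 255, 255) = #66FFFF.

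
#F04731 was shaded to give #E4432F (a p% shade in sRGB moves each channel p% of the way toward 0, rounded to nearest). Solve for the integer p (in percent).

5%

#F04731 is rgb(240, 71, 49); #E4432F is rgb(228, 67, 47).
On the R channel (widest range): 228 ≈ 240 + (p/100)(0 − 240), so p ≈ 100×(228 − 240)/(0 − 240) = -1200/-240 = 5.00.
p = 5 reproduces all three channels after rounding.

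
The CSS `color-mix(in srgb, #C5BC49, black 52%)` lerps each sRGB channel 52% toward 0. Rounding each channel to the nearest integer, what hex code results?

#5F5A23

#C5BC49 is rgb(197, 188, 73).
A 52% shade moves each channel 52% toward 0:
  R: 197 − 102.44 = 94.56 → 95
  G: 188 − 97.76 = 90.24 → 90
  B: 73 − 37.96 = 35.04 → 35
rgb(95, 90, 35) = #5F5A23.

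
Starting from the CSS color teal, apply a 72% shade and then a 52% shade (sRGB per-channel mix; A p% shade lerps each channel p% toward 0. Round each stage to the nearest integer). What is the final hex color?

CSS teal is rgb(0, 128, 128).
A 72% shade moves each channel 72% toward 0:
  R: 0 + 0.72×(0−0) = 0 + 0 = 0 → 0
  G: 128 + 0.72×(0−128) = 128 − 92.16 = 35.84 → 36
  B: 128 − 92.16 = 35.84 → 36
After the shade: rgb(0, 36, 36) = #002424.
Per channel, c → c + 0.52(0 − c):
  R: 0 + 0 = 0 → 0
  G: 36 + 0.52×(0−36) = 36 − 18.72 = 17.28 → 17
  B: 36 − 18.72 = 17.28 → 17
rgb(0, 17, 17) = #001111.

#001111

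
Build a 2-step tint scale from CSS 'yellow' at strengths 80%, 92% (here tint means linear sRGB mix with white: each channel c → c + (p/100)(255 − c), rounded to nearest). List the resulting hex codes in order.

CSS yellow is rgb(255, 255, 0).
80%: (255→255, 255→255, 0 + 204 = 204→204) → #FFFFCC
92%: (255→255, 255→255, 0 + 234.6 = 234.6→235) → #FFFFEB

#FFFFCC, #FFFFEB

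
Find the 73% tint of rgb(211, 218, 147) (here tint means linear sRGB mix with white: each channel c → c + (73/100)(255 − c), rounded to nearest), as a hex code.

A 73% tint moves each channel 73% toward 255:
  R: 211 + 0.73×(255−211) = 211 + 32.12 = 243.12 → 243
  G: 218 + 0.73×(255−218) = 218 + 27.01 = 245.01 → 245
  B: 147 + 0.73×(255−147) = 147 + 78.84 = 225.84 → 226
rgb(243, 245, 226) = #f3f5e2.

#f3f5e2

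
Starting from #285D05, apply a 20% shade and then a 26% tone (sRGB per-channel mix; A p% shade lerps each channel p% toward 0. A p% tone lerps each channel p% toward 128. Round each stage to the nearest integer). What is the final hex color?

#395824

#285D05 is rgb(40, 93, 5).
Per channel, c → c + 0.2(0 − c):
  R: 40 − 8 = 32 → 32
  G: 93 + 0.2×(0−93) = 93 − 18.6 = 74.4 → 74
  B: 5 + 0.2×(0−5) = 5 − 1 = 4 → 4
After the shade: rgb(32, 74, 4) = #204A04.
Per channel, c → c + 0.26(128 − c):
  R: 32 + 24.96 = 56.96 → 57
  G: 74 + 0.26×(128−74) = 74 + 14.04 = 88.04 → 88
  B: 4 + 0.26×(128−4) = 4 + 32.24 = 36.24 → 36
rgb(57, 88, 36) = #395824.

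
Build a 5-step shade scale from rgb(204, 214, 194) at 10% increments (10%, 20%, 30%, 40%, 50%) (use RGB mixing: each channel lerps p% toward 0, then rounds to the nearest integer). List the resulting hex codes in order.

#B8C1AF, #A3AB9B, #8F9688, #7A8074, #666B61

10%: (204 − 20.4 = 183.6→184, 214 − 21.4 = 192.6→193, 194 − 19.4 = 174.6→175) → #B8C1AF
20%: (204 − 40.8 = 163.2→163, 214 − 42.8 = 171.2→171, 194 − 38.8 = 155.2→155) → #A3AB9B
30%: (204 − 61.2 = 142.8→143, 214 − 64.2 = 149.8→150, 194 − 58.2 = 135.8→136) → #8F9688
40%: (204 − 81.6 = 122.4→122, 214 − 85.6 = 128.4→128, 194 − 77.6 = 116.4→116) → #7A8074
50%: (204 − 102 = 102→102, 214 − 107 = 107→107, 194 − 97 = 97→97) → #666B61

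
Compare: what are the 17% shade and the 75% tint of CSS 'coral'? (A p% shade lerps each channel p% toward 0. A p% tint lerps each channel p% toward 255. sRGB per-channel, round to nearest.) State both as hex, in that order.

#d46942, #ffdfd3

CSS coral is rgb(255, 127, 80).
17% shade:
  R: 255 + 0.17×(0−255) = 255 − 43.35 = 211.65 → 212
  G: 127 + 0.17×(0−127) = 127 − 21.59 = 105.41 → 105
  B: 80 − 13.6 = 66.4 → 66
  → #d46942
75% tint:
  R: 255 + 0.75×(255−255) = 255 + 0 = 255 → 255
  G: 127 + 0.75×(255−127) = 127 + 96 = 223 → 223
  B: 80 + 0.75×(255−80) = 80 + 131.25 = 211.25 → 211
  → #ffdfd3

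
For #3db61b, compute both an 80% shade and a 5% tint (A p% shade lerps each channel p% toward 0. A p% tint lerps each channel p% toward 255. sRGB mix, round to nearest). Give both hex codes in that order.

#3db61b is rgb(61, 182, 27).
80% shade:
  R: 61 + 0.8×(0−61) = 61 − 48.8 = 12.2 → 12
  G: 182 − 145.6 = 36.4 → 36
  B: 27 + 0.8×(0−27) = 27 − 21.6 = 5.4 → 5
  → #0c2405
5% tint:
  R: 61 + 9.7 = 70.7 → 71
  G: 182 + 3.65 = 185.65 → 186
  B: 27 + 0.05×(255−27) = 27 + 11.4 = 38.4 → 38
  → #47ba26

#0c2405, #47ba26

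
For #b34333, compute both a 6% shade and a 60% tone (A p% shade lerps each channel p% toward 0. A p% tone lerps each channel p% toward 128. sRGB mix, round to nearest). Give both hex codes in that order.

#a83f30, #946861

#b34333 is rgb(179, 67, 51).
6% shade:
  R: 179 + 0.06×(0−179) = 179 − 10.74 = 168.26 → 168
  G: 67 − 4.02 = 62.98 → 63
  B: 51 − 3.06 = 47.94 → 48
  → #a83f30
60% tone:
  R: 179 + 0.6×(128−179) = 179 − 30.6 = 148.4 → 148
  G: 67 + 36.6 = 103.6 → 104
  B: 51 + 46.2 = 97.2 → 97
  → #946861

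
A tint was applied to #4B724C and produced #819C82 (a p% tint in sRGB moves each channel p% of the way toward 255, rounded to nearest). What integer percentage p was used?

#4B724C is rgb(75, 114, 76); #819C82 is rgb(129, 156, 130).
On the R channel (widest range): 129 ≈ 75 + (p/100)(255 − 75), so p ≈ 100×(129 − 75)/(255 − 75) = 5400/180 = 30.00.
p = 30 reproduces all three channels after rounding.

30%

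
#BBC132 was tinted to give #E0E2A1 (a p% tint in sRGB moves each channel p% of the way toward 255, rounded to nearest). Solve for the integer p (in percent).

#BBC132 is rgb(187, 193, 50); #E0E2A1 is rgb(224, 226, 161).
On the B channel (widest range): 161 ≈ 50 + (p/100)(255 − 50), so p ≈ 100×(161 − 50)/(255 − 50) = 11100/205 = 54.15.
p = 54 reproduces all three channels after rounding.

54%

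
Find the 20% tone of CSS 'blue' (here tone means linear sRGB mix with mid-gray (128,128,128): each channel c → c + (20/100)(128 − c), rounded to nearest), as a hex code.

#1A1AE6

CSS blue is rgb(0, 0, 255).
Per channel, c → c + 0.2(128 − c):
  R: 0 + 0.2×(128−0) = 0 + 25.6 = 25.6 → 26
  G: 0 + 0.2×(128−0) = 0 + 25.6 = 25.6 → 26
  B: 255 − 25.4 = 229.6 → 230
rgb(26, 26, 230) = #1A1AE6.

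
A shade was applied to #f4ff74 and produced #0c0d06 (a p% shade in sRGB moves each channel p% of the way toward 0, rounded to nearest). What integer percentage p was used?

95%

#f4ff74 is rgb(244, 255, 116); #0c0d06 is rgb(12, 13, 6).
On the G channel (widest range): 13 ≈ 255 + (p/100)(0 − 255), so p ≈ 100×(13 − 255)/(0 − 255) = -24200/-255 = 94.90.
p = 95 reproduces all three channels after rounding.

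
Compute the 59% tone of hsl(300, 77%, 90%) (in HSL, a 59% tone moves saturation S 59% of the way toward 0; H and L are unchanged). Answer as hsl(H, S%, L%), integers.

S moves 59% from 77 toward 0: 77 − 45.43 = 31.57 → 32.
H and L are unchanged.

hsl(300, 32%, 90%)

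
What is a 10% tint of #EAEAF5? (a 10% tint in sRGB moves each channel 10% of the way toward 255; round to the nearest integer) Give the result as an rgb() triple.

#EAEAF5 is rgb(234, 234, 245).
A 10% tint moves each channel 10% toward 255:
  R: 234 + 2.1 = 236.1 → 236
  G: 234 + 0.1×(255−234) = 234 + 2.1 = 236.1 → 236
  B: 245 + 0.1×(255−245) = 245 + 1 = 246 → 246

rgb(236, 236, 246)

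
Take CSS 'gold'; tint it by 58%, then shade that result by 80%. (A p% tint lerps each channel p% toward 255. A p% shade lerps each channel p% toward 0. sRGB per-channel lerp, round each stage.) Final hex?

CSS gold is rgb(255, 215, 0).
A 58% tint moves each channel 58% toward 255:
  R: 255 + 0.58×(255−255) = 255 + 0 = 255 → 255
  G: 215 + 0.58×(255−215) = 215 + 23.2 = 238.2 → 238
  B: 0 + 0.58×(255−0) = 0 + 147.9 = 147.9 → 148
After the tint: rgb(255, 238, 148) = #FFEE94.
Lerp each channel 80% toward 0:
  R: 255 + 0.8×(0−255) = 255 − 204 = 51 → 51
  G: 238 + 0.8×(0−238) = 238 − 190.4 = 47.6 → 48
  B: 148 + 0.8×(0−148) = 148 − 118.4 = 29.6 → 30
rgb(51, 48, 30) = #33301E.

#33301E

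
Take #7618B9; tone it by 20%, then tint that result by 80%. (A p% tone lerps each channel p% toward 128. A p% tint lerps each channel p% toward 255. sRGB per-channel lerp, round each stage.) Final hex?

#7618B9 is rgb(118, 24, 185).
A 20% tone moves each channel 20% toward 128:
  R: 118 + 0.2×(128−118) = 118 + 2 = 120 → 120
  G: 24 + 0.2×(128−24) = 24 + 20.8 = 44.8 → 45
  B: 185 − 11.4 = 173.6 → 174
After the tone: rgb(120, 45, 174) = #782DAE.
Lerp each channel 80% toward 255:
  R: 120 + 0.8×(255−120) = 120 + 108 = 228 → 228
  G: 45 + 168 = 213 → 213
  B: 174 + 0.8×(255−174) = 174 + 64.8 = 238.8 → 239
rgb(228, 213, 239) = #E4D5EF.

#E4D5EF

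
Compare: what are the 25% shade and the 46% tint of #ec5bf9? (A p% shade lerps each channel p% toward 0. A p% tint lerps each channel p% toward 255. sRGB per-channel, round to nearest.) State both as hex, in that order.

#b144bb, #f5a6fc

#ec5bf9 is rgb(236, 91, 249).
25% shade:
  R: 236 − 59 = 177 → 177
  G: 91 − 22.75 = 68.25 → 68
  B: 249 − 62.25 = 186.75 → 187
  → #b144bb
46% tint:
  R: 236 + 8.74 = 244.74 → 245
  G: 91 + 0.46×(255−91) = 91 + 75.44 = 166.44 → 166
  B: 249 + 0.46×(255−249) = 249 + 2.76 = 251.76 → 252
  → #f5a6fc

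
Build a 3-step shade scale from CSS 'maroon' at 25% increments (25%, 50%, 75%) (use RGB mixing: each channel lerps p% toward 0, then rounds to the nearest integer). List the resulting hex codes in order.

#600000, #400000, #200000

CSS maroon is rgb(128, 0, 0).
25%: (128 − 32 = 96→96, 0→0, 0→0) → #600000
50%: (128 − 64 = 64→64, 0→0, 0→0) → #400000
75%: (128 − 96 = 32→32, 0→0, 0→0) → #200000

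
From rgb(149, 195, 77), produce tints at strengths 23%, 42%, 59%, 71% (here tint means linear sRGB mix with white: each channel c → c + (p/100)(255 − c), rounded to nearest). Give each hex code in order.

23%: (149 + 24.38 = 173.38→173, 195 + 13.8 = 208.8→209, 77 + 40.94 = 117.94→118) → #ADD176
42%: (149 + 44.52 = 193.52→194, 195 + 25.2 = 220.2→220, 77 + 74.76 = 151.76→152) → #C2DC98
59%: (149 + 62.54 = 211.54→212, 195 + 35.4 = 230.4→230, 77 + 105.02 = 182.02→182) → #D4E6B6
71%: (149 + 75.26 = 224.26→224, 195 + 42.6 = 237.6→238, 77 + 126.38 = 203.38→203) → #E0EECB

#ADD176, #C2DC98, #D4E6B6, #E0EECB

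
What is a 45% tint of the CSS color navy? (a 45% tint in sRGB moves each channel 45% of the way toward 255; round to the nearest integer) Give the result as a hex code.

#7373B9

CSS navy is rgb(0, 0, 128).
Lerp each channel 45% toward 255:
  R: 0 + 114.75 = 114.75 → 115
  G: 0 + 0.45×(255−0) = 0 + 114.75 = 114.75 → 115
  B: 128 + 57.15 = 185.15 → 185
rgb(115, 115, 185) = #7373B9.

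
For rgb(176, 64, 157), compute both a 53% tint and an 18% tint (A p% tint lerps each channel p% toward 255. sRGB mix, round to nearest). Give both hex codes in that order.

#DAA5D1, #BE62AF

53% tint:
  R: 176 + 41.87 = 217.87 → 218
  G: 64 + 0.53×(255−64) = 64 + 101.23 = 165.23 → 165
  B: 157 + 51.94 = 208.94 → 209
  → #DAA5D1
18% tint:
  R: 176 + 0.18×(255−176) = 176 + 14.22 = 190.22 → 190
  G: 64 + 0.18×(255−64) = 64 + 34.38 = 98.38 → 98
  B: 157 + 0.18×(255−157) = 157 + 17.64 = 174.64 → 175
  → #BE62AF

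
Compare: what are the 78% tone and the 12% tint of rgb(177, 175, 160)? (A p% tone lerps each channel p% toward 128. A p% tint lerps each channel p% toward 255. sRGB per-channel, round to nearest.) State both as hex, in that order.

78% tone:
  R: 177 + 0.78×(128−177) = 177 − 38.22 = 138.78 → 139
  G: 175 + 0.78×(128−175) = 175 − 36.66 = 138.34 → 138
  B: 160 + 0.78×(128−160) = 160 − 24.96 = 135.04 → 135
  → #8b8a87
12% tint:
  R: 177 + 0.12×(255−177) = 177 + 9.36 = 186.36 → 186
  G: 175 + 0.12×(255−175) = 175 + 9.6 = 184.6 → 185
  B: 160 + 0.12×(255−160) = 160 + 11.4 = 171.4 → 171
  → #bab9ab

#8b8a87, #bab9ab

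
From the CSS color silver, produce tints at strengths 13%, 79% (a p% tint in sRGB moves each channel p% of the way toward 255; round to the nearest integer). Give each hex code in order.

CSS silver is rgb(192, 192, 192).
13%: (192 + 8.19 = 200.19→200, 192 + 8.19 = 200.19→200, 192 + 8.19 = 200.19→200) → #C8C8C8
79%: (192 + 49.77 = 241.77→242, 192 + 49.77 = 241.77→242, 192 + 49.77 = 241.77→242) → #F2F2F2

#C8C8C8, #F2F2F2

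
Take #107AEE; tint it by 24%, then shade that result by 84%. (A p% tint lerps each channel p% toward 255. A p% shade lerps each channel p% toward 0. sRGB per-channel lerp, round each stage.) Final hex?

#107AEE is rgb(16, 122, 238).
Per channel, c → c + 0.24(255 − c):
  R: 16 + 0.24×(255−16) = 16 + 57.36 = 73.36 → 73
  G: 122 + 0.24×(255−122) = 122 + 31.92 = 153.92 → 154
  B: 238 + 0.24×(255−238) = 238 + 4.08 = 242.08 → 242
After the tint: rgb(73, 154, 242) = #499AF2.
An 84% shade moves each channel 84% toward 0:
  R: 73 + 0.84×(0−73) = 73 − 61.32 = 11.68 → 12
  G: 154 + 0.84×(0−154) = 154 − 129.36 = 24.64 → 25
  B: 242 + 0.84×(0−242) = 242 − 203.28 = 38.72 → 39
rgb(12, 25, 39) = #0C1927.

#0C1927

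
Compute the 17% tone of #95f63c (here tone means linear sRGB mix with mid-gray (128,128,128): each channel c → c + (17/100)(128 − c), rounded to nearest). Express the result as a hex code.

#91e248

#95f63c is rgb(149, 246, 60).
Lerp each channel 17% toward 128:
  R: 149 − 3.57 = 145.43 → 145
  G: 246 + 0.17×(128−246) = 246 − 20.06 = 225.94 → 226
  B: 60 + 0.17×(128−60) = 60 + 11.56 = 71.56 → 72
rgb(145, 226, 72) = #91e248.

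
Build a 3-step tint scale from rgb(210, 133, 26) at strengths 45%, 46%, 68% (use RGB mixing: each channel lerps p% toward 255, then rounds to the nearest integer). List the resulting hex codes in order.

45%: (210 + 20.25 = 230.25→230, 133 + 54.9 = 187.9→188, 26 + 103.05 = 129.05→129) → #e6bc81
46%: (210 + 20.7 = 230.7→231, 133 + 56.12 = 189.12→189, 26 + 105.34 = 131.34→131) → #e7bd83
68%: (210 + 30.6 = 240.6→241, 133 + 82.96 = 215.96→216, 26 + 155.72 = 181.72→182) → #f1d8b6

#e6bc81, #e7bd83, #f1d8b6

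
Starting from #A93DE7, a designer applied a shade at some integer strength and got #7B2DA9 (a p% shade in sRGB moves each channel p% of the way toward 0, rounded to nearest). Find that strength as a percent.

#A93DE7 is rgb(169, 61, 231); #7B2DA9 is rgb(123, 45, 169).
On the B channel (widest range): 169 ≈ 231 + (p/100)(0 − 231), so p ≈ 100×(169 − 231)/(0 − 231) = -6200/-231 = 26.84.
p = 27 reproduces all three channels after rounding.

27%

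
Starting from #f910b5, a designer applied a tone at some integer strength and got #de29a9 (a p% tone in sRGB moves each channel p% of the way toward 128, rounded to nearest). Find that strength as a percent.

22%

#f910b5 is rgb(249, 16, 181); #de29a9 is rgb(222, 41, 169).
On the R channel (widest range): 222 ≈ 249 + (p/100)(128 − 249), so p ≈ 100×(222 − 249)/(128 − 249) = -2700/-121 = 22.31.
p = 22 reproduces all three channels after rounding.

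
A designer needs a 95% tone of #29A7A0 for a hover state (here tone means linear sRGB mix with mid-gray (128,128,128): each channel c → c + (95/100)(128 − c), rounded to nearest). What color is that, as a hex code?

#29A7A0 is rgb(41, 167, 160).
Per channel, c → c + 0.95(128 − c):
  R: 41 + 82.65 = 123.65 → 124
  G: 167 − 37.05 = 129.95 → 130
  B: 160 + 0.95×(128−160) = 160 − 30.4 = 129.6 → 130
rgb(124, 130, 130) = #7C8282.

#7C8282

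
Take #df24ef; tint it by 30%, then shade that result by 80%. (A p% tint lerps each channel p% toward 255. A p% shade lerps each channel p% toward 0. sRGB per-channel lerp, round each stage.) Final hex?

#df24ef is rgb(223, 36, 239).
Per channel, c → c + 0.3(255 − c):
  R: 223 + 9.6 = 232.6 → 233
  G: 36 + 0.3×(255−36) = 36 + 65.7 = 101.7 → 102
  B: 239 + 0.3×(255−239) = 239 + 4.8 = 243.8 → 244
After the tint: rgb(233, 102, 244) = #e966f4.
Lerp each channel 80% toward 0:
  R: 233 + 0.8×(0−233) = 233 − 186.4 = 46.6 → 47
  G: 102 + 0.8×(0−102) = 102 − 81.6 = 20.4 → 20
  B: 244 + 0.8×(0−244) = 244 − 195.2 = 48.8 → 49
rgb(47, 20, 49) = #2f1431.

#2f1431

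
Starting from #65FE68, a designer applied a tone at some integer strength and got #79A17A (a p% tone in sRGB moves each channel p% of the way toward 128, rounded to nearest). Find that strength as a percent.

#65FE68 is rgb(101, 254, 104); #79A17A is rgb(121, 161, 122).
On the G channel (widest range): 161 ≈ 254 + (p/100)(128 − 254), so p ≈ 100×(161 − 254)/(128 − 254) = -9300/-126 = 73.81.
p = 74 reproduces all three channels after rounding.

74%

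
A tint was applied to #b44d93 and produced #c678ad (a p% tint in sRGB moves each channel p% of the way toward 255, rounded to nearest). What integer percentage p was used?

24%

#b44d93 is rgb(180, 77, 147); #c678ad is rgb(198, 120, 173).
On the G channel (widest range): 120 ≈ 77 + (p/100)(255 − 77), so p ≈ 100×(120 − 77)/(255 − 77) = 4300/178 = 24.16.
p = 24 reproduces all three channels after rounding.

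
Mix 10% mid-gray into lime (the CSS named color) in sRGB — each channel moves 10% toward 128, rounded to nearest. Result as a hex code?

#0df20d

CSS lime is rgb(0, 255, 0).
A 10% tone moves each channel 10% toward 128:
  R: 0 + 0.1×(128−0) = 0 + 12.8 = 12.8 → 13
  G: 255 + 0.1×(128−255) = 255 − 12.7 = 242.3 → 242
  B: 0 + 12.8 = 12.8 → 13
rgb(13, 242, 13) = #0df20d.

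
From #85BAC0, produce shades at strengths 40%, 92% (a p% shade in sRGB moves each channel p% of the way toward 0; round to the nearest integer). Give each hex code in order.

#85BAC0 is rgb(133, 186, 192).
40%: (133 − 53.2 = 79.8→80, 186 − 74.4 = 111.6→112, 192 − 76.8 = 115.2→115) → #507073
92%: (133 − 122.36 = 10.64→11, 186 − 171.12 = 14.88→15, 192 − 176.64 = 15.36→15) → #0B0F0F

#507073, #0B0F0F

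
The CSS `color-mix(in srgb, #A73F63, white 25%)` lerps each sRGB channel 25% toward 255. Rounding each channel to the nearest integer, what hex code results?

#A73F63 is rgb(167, 63, 99).
Lerp each channel 25% toward 255:
  R: 167 + 0.25×(255−167) = 167 + 22 = 189 → 189
  G: 63 + 0.25×(255−63) = 63 + 48 = 111 → 111
  B: 99 + 0.25×(255−99) = 99 + 39 = 138 → 138
rgb(189, 111, 138) = #BD6F8A.

#BD6F8A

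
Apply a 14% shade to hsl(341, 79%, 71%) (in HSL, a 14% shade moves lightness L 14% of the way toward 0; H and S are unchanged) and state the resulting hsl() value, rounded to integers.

hsl(341, 79%, 61%)

L moves 14% from 71 toward 0: 71 − 9.94 = 61.06 → 61.
H and S are unchanged.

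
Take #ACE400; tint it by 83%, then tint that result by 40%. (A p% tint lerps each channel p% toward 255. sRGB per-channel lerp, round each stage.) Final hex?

#ACE400 is rgb(172, 228, 0).
Per channel, c → c + 0.83(255 − c):
  R: 172 + 0.83×(255−172) = 172 + 68.89 = 240.89 → 241
  G: 228 + 0.83×(255−228) = 228 + 22.41 = 250.41 → 250
  B: 0 + 211.65 = 211.65 → 212
After the tint: rgb(241, 250, 212) = #F1FAD4.
A 40% tint moves each channel 40% toward 255:
  R: 241 + 0.4×(255−241) = 241 + 5.6 = 246.6 → 247
  G: 250 + 2 = 252 → 252
  B: 212 + 0.4×(255−212) = 212 + 17.2 = 229.2 → 229
rgb(247, 252, 229) = #F7FCE5.

#F7FCE5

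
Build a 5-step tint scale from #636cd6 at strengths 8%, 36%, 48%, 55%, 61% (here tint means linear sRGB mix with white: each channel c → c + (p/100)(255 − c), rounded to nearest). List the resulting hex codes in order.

#6f78d9, #9ba1e5, #aeb3ea, #b9bded, #c2c6ef

#636cd6 is rgb(99, 108, 214).
8%: (99 + 12.48 = 111.48→111, 108 + 11.76 = 119.76→120, 214 + 3.28 = 217.28→217) → #6f78d9
36%: (99 + 56.16 = 155.16→155, 108 + 52.92 = 160.92→161, 214 + 14.76 = 228.76→229) → #9ba1e5
48%: (99 + 74.88 = 173.88→174, 108 + 70.56 = 178.56→179, 214 + 19.68 = 233.68→234) → #aeb3ea
55%: (99 + 85.8 = 184.8→185, 108 + 80.85 = 188.85→189, 214 + 22.55 = 236.55→237) → #b9bded
61%: (99 + 95.16 = 194.16→194, 108 + 89.67 = 197.67→198, 214 + 25.01 = 239.01→239) → #c2c6ef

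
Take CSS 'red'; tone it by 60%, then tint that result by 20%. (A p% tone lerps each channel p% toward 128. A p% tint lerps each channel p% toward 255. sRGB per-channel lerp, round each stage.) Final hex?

CSS red is rgb(255, 0, 0).
Per channel, c → c + 0.6(128 − c):
  R: 255 + 0.6×(128−255) = 255 − 76.2 = 178.8 → 179
  G: 0 + 0.6×(128−0) = 0 + 76.8 = 76.8 → 77
  B: 0 + 76.8 = 76.8 → 77
After the tone: rgb(179, 77, 77) = #B34D4D.
A 20% tint moves each channel 20% toward 255:
  R: 179 + 0.2×(255−179) = 179 + 15.2 = 194.2 → 194
  G: 77 + 0.2×(255−77) = 77 + 35.6 = 112.6 → 113
  B: 77 + 35.6 = 112.6 → 113
rgb(194, 113, 113) = #C27171.

#C27171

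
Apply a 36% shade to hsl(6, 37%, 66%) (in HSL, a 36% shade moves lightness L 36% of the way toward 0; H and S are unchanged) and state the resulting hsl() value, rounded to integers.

L moves 36% from 66 toward 0: 66 − 23.76 = 42.24 → 42.
H and S are unchanged.

hsl(6, 37%, 42%)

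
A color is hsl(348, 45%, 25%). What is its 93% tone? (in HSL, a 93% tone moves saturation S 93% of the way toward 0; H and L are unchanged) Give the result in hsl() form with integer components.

hsl(348, 3%, 25%)

S moves 93% from 45 toward 0: 45 − 41.85 = 3.15 → 3.
H and L are unchanged.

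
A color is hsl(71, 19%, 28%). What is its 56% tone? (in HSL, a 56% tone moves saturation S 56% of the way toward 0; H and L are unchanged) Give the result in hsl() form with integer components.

S moves 56% from 19 toward 0: 19 − 10.64 = 8.36 → 8.
H and L are unchanged.

hsl(71, 8%, 28%)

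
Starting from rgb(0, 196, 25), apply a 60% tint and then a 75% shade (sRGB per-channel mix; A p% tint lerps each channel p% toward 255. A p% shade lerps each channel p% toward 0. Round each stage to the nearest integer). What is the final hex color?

#263a29

Per channel, c → c + 0.6(255 − c):
  R: 0 + 153 = 153 → 153
  G: 196 + 35.4 = 231.4 → 231
  B: 25 + 0.6×(255−25) = 25 + 138 = 163 → 163
After the tint: rgb(153, 231, 163) = #99e7a3.
Lerp each channel 75% toward 0:
  R: 153 − 114.75 = 38.25 → 38
  G: 231 + 0.75×(0−231) = 231 − 173.25 = 57.75 → 58
  B: 163 + 0.75×(0−163) = 163 − 122.25 = 40.75 → 41
rgb(38, 58, 41) = #263a29.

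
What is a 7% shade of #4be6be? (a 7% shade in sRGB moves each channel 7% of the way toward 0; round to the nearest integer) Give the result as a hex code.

#46d6b1

#4be6be is rgb(75, 230, 190).
Lerp each channel 7% toward 0:
  R: 75 + 0.07×(0−75) = 75 − 5.25 = 69.75 → 70
  G: 230 − 16.1 = 213.9 → 214
  B: 190 + 0.07×(0−190) = 190 − 13.3 = 176.7 → 177
rgb(70, 214, 177) = #46d6b1.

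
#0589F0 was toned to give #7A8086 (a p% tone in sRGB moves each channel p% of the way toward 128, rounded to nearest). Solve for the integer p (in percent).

#0589F0 is rgb(5, 137, 240); #7A8086 is rgb(122, 128, 134).
On the R channel (widest range): 122 ≈ 5 + (p/100)(128 − 5), so p ≈ 100×(122 − 5)/(128 − 5) = 11700/123 = 95.12.
p = 95 reproduces all three channels after rounding.

95%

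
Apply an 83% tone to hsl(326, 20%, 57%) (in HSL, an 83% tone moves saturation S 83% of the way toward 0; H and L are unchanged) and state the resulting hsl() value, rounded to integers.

hsl(326, 3%, 57%)

S moves 83% from 20 toward 0: 20 − 16.6 = 3.4 → 3.
H and L are unchanged.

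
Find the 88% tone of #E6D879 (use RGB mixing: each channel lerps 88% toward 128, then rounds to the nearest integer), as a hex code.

#E6D879 is rgb(230, 216, 121).
Lerp each channel 88% toward 128:
  R: 230 − 89.76 = 140.24 → 140
  G: 216 − 77.44 = 138.56 → 139
  B: 121 + 0.88×(128−121) = 121 + 6.16 = 127.16 → 127
rgb(140, 139, 127) = #8C8B7F.

#8C8B7F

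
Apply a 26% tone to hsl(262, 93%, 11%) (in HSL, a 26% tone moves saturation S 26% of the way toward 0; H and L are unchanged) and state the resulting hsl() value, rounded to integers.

S moves 26% from 93 toward 0: 93 − 24.18 = 68.82 → 69.
H and L are unchanged.

hsl(262, 69%, 11%)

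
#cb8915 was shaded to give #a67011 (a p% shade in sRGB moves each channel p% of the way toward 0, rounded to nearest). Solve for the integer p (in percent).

18%

#cb8915 is rgb(203, 137, 21); #a67011 is rgb(166, 112, 17).
On the R channel (widest range): 166 ≈ 203 + (p/100)(0 − 203), so p ≈ 100×(166 − 203)/(0 − 203) = -3700/-203 = 18.23.
p = 18 reproduces all three channels after rounding.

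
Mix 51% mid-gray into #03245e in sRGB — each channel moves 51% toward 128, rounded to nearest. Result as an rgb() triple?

#03245e is rgb(3, 36, 94).
Per channel, c → c + 0.51(128 − c):
  R: 3 + 0.51×(128−3) = 3 + 63.75 = 66.75 → 67
  G: 36 + 46.92 = 82.92 → 83
  B: 94 + 17.34 = 111.34 → 111

rgb(67, 83, 111)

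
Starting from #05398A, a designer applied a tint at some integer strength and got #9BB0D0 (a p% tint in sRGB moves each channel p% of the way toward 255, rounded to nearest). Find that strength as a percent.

60%

#05398A is rgb(5, 57, 138); #9BB0D0 is rgb(155, 176, 208).
On the R channel (widest range): 155 ≈ 5 + (p/100)(255 − 5), so p ≈ 100×(155 − 5)/(255 − 5) = 15000/250 = 60.00.
p = 60 reproduces all three channels after rounding.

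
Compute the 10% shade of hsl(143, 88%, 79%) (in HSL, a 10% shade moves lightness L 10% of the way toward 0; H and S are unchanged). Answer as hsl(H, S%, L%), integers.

hsl(143, 88%, 71%)

L moves 10% from 79 toward 0: 79 − 7.9 = 71.1 → 71.
H and S are unchanged.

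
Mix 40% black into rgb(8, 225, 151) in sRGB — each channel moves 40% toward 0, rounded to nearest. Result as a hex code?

Per channel, c → c + 0.4(0 − c):
  R: 8 + 0.4×(0−8) = 8 − 3.2 = 4.8 → 5
  G: 225 + 0.4×(0−225) = 225 − 90 = 135 → 135
  B: 151 + 0.4×(0−151) = 151 − 60.4 = 90.6 → 91
rgb(5, 135, 91) = #05875b.

#05875b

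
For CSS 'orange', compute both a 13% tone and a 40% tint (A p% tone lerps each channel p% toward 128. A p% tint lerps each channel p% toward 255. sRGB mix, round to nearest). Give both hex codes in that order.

CSS orange is rgb(255, 165, 0).
13% tone:
  R: 255 + 0.13×(128−255) = 255 − 16.51 = 238.49 → 238
  G: 165 + 0.13×(128−165) = 165 − 4.81 = 160.19 → 160
  B: 0 + 16.64 = 16.64 → 17
  → #eea011
40% tint:
  R: 255 + 0.4×(255−255) = 255 + 0 = 255 → 255
  G: 165 + 0.4×(255−165) = 165 + 36 = 201 → 201
  B: 0 + 0.4×(255−0) = 0 + 102 = 102 → 102
  → #ffc966

#eea011, #ffc966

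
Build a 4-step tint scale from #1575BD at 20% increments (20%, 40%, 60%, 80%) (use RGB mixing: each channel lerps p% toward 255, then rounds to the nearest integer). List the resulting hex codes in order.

#4491CA, #73ACD7, #A1C8E5, #D0E3F2

#1575BD is rgb(21, 117, 189).
20%: (21 + 46.8 = 67.8→68, 117 + 27.6 = 144.6→145, 189 + 13.2 = 202.2→202) → #4491CA
40%: (21 + 93.6 = 114.6→115, 117 + 55.2 = 172.2→172, 189 + 26.4 = 215.4→215) → #73ACD7
60%: (21 + 140.4 = 161.4→161, 117 + 82.8 = 199.8→200, 189 + 39.6 = 228.6→229) → #A1C8E5
80%: (21 + 187.2 = 208.2→208, 117 + 110.4 = 227.4→227, 189 + 52.8 = 241.8→242) → #D0E3F2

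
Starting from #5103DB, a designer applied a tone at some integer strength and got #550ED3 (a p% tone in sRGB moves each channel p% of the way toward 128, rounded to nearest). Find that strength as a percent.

9%

#5103DB is rgb(81, 3, 219); #550ED3 is rgb(85, 14, 211).
On the G channel (widest range): 14 ≈ 3 + (p/100)(128 − 3), so p ≈ 100×(14 − 3)/(128 − 3) = 1100/125 = 8.80.
p = 9 reproduces all three channels after rounding.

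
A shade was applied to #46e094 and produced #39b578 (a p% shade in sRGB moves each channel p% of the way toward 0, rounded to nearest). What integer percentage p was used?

#46e094 is rgb(70, 224, 148); #39b578 is rgb(57, 181, 120).
On the G channel (widest range): 181 ≈ 224 + (p/100)(0 − 224), so p ≈ 100×(181 − 224)/(0 − 224) = -4300/-224 = 19.20.
p = 19 reproduces all three channels after rounding.

19%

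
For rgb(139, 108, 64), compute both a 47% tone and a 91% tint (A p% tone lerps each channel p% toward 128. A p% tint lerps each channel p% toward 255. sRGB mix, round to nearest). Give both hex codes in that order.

47% tone:
  R: 139 + 0.47×(128−139) = 139 − 5.17 = 133.83 → 134
  G: 108 + 0.47×(128−108) = 108 + 9.4 = 117.4 → 117
  B: 64 + 30.08 = 94.08 → 94
  → #86755e
91% tint:
  R: 139 + 0.91×(255−139) = 139 + 105.56 = 244.56 → 245
  G: 108 + 0.91×(255−108) = 108 + 133.77 = 241.77 → 242
  B: 64 + 0.91×(255−64) = 64 + 173.81 = 237.81 → 238
  → #f5f2ee

#86755e, #f5f2ee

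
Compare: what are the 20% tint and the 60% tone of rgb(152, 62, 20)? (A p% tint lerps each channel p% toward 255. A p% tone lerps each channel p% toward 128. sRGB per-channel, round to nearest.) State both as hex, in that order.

20% tint:
  R: 152 + 0.2×(255−152) = 152 + 20.6 = 172.6 → 173
  G: 62 + 38.6 = 100.6 → 101
  B: 20 + 0.2×(255−20) = 20 + 47 = 67 → 67
  → #ad6543
60% tone:
  R: 152 + 0.6×(128−152) = 152 − 14.4 = 137.6 → 138
  G: 62 + 0.6×(128−62) = 62 + 39.6 = 101.6 → 102
  B: 20 + 64.8 = 84.8 → 85
  → #8a6655

#ad6543, #8a6655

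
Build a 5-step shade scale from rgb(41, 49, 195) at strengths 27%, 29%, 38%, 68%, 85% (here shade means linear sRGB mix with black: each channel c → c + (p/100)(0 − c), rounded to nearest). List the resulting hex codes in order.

#1E248E, #1D238A, #191E79, #0D103E, #06071D

27%: (41 − 11.07 = 29.93→30, 49 − 13.23 = 35.77→36, 195 − 52.65 = 142.35→142) → #1E248E
29%: (41 − 11.89 = 29.11→29, 49 − 14.21 = 34.79→35, 195 − 56.55 = 138.45→138) → #1D238A
38%: (41 − 15.58 = 25.42→25, 49 − 18.62 = 30.38→30, 195 − 74.1 = 120.9→121) → #191E79
68%: (41 − 27.88 = 13.12→13, 49 − 33.32 = 15.68→16, 195 − 132.6 = 62.4→62) → #0D103E
85%: (41 − 34.85 = 6.15→6, 49 − 41.65 = 7.35→7, 195 − 165.75 = 29.25→29) → #06071D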